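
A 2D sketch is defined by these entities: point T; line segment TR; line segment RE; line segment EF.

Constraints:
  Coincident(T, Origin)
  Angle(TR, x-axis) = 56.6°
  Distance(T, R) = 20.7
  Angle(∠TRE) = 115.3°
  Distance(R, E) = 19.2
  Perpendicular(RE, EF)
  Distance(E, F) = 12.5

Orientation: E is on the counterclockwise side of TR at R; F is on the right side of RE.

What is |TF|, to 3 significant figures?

42.0

∠TRE = 115.3°, so RE runs at 56.6° + (180° − 115.3°) = 121° from the x-axis; with |RE| = 19.2, E = R + 19.2·(cos 121°, sin 121°) = (1.42, 33.7). RE is perpendicular to EF; with |EF| = 12.5 on the right of RE, F = E + 12.5·(0.854, 0.520) = (12.1, 40.2). Then |TF| = |F − T| = 42.0.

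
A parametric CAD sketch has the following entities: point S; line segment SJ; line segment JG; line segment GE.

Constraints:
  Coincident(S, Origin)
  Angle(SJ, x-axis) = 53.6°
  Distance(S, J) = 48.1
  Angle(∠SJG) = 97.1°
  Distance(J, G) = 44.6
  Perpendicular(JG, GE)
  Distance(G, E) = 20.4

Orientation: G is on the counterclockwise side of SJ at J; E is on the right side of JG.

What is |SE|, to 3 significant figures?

84.8

∠SJG = 97.1°, so JG runs at 53.6° + (180° − 97.1°) = 136° from the x-axis; with |JG| = 44.6, G = J + 44.6·(cos 136°, sin 136°) = (-3.81, 69.4). JG is perpendicular to GE; with |GE| = 20.4 on the right of JG, E = G + 20.4·(0.688, 0.725) = (10.2, 84.2). Then |SE| = |E − S| = 84.8.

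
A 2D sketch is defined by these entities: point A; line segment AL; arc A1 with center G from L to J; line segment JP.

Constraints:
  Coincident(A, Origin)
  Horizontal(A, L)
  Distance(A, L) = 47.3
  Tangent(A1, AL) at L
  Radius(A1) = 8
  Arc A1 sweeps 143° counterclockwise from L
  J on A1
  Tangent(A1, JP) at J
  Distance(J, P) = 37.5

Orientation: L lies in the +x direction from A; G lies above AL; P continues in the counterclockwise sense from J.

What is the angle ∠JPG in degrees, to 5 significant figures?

12.043°

On A1, L sits at bearing -90° from G; a 143° counterclockwise sweep puts J at bearing 53°, so J = G + 8.0·(cos 53°, sin 53°) = (52.115, 14.389). Since A1 is tangent to JP there, GJ ⟂ JP, so JP runs along (−sin 53°, cos 53°); with |JP| = 37.5, P = (22.166, 36.957). Then cos ∠JPG = PJ·PG / (|PJ||PG|), giving 12.043°.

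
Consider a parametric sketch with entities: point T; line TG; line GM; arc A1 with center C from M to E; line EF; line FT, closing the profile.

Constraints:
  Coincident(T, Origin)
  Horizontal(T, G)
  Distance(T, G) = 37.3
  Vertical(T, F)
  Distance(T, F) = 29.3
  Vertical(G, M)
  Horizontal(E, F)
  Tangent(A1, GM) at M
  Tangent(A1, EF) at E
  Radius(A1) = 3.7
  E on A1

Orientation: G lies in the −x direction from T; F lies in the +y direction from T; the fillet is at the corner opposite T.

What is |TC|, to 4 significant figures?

42.24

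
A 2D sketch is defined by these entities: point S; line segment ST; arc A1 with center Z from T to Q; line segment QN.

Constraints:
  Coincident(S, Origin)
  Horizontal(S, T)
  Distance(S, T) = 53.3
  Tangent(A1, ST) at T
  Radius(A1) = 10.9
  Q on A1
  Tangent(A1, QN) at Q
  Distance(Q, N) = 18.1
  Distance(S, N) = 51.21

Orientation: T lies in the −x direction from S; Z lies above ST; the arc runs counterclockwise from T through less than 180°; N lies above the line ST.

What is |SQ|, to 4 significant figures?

43.76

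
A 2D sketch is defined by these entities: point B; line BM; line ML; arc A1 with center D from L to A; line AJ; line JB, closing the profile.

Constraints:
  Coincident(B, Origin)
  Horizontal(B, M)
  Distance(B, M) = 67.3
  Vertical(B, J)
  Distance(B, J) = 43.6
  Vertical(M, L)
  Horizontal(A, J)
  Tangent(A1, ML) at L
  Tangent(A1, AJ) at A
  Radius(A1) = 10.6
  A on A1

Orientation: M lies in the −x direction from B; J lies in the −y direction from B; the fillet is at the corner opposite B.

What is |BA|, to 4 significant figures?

71.53

B is at the origin; B and M share the same y with |BM| = 67.3 and M on the −x side, so M = (-67.30, 0.000). B and J share the same x with |BJ| = 43.6 and J on the −y side, so J = (0.000, -43.60). The virtual corner opposite B is at (-67.30, -43.60). Since A1 is tangent to ML there, DL ⟂ ML and since A1 is tangent to AJ there, DA ⟂ AJ, with radius 10.6, so the center D sits 10.6 in from both sides at D = (-56.70, -33.00). That places the tangent points at L = (-67.30, -33.00) on ML and A = (-56.70, -43.60) on AJ. Then |BA| = |A − B| = 71.53.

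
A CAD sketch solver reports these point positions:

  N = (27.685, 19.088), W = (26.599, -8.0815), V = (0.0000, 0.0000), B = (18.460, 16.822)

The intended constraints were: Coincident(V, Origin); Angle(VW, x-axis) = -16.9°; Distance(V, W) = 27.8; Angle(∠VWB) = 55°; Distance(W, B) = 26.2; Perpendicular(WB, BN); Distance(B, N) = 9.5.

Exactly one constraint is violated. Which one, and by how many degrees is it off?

Perpendicular(WB, BN) — off by 4.30°.

V = (0.00, 0.00) ✓; VW at -16.90° ✓; |VW| = 27.80 ✓; ∠VWB = 55.00° ✓; |WB| = 26.20 ✓; ∠(WB, BN) = 94.30° ✗; |BN| = 9.499 ✓.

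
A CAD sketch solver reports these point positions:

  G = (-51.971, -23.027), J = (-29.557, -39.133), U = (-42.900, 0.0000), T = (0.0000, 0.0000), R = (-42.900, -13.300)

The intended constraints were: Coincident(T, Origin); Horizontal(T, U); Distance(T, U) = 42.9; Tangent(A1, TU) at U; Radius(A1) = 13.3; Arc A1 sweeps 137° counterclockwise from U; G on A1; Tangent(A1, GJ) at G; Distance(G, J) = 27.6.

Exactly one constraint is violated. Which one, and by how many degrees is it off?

Tangent(A1, GJ) at G — off by 7.30°.

T = (0.00, 0.00) ✓; T.y = 0.00, U.y = 0.00 ✓; |TU| = 42.90 ✓; ∠(RU, UT) = 90.00° ✓; |RU| = 13.30 ✓; bearing(R→G) − bearing(R→U) = 137.0° ✓; |RG| = 13.30 ✓; ∠(RG, GJ) = 82.70° ✗; |GJ| = 27.60 ✓.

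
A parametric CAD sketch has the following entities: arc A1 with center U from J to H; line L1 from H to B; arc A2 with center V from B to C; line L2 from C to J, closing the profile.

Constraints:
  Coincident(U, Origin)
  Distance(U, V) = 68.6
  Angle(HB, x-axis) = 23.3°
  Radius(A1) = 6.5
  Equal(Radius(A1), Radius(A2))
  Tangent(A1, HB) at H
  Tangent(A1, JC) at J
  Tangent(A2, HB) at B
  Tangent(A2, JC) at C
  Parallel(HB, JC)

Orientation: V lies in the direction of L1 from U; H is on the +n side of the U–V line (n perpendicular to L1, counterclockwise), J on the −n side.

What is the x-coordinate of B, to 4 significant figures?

60.43

The slot axis is L1's direction at 23.3°, so u = (cos 23.3°, sin 23.3°) = (0.9184, 0.3955) and n = (−sin 23.3°, cos 23.3°) = (-0.3955, 0.9184). U is at the origin and V lies 68.6 along u from U, so V = 68.6·u = (63.01, 27.13). Tangency of A1 to both parallel lines with radius 6.5 puts H and J at U ± 6.5·n: H = (-2.571, 5.970), J = (2.571, -5.970). Equal radii place B and C the same way about V: B = V + 6.5·n = (60.43, 33.10), C = V − 6.5·n = (65.58, 21.16). So B.x = 60.43.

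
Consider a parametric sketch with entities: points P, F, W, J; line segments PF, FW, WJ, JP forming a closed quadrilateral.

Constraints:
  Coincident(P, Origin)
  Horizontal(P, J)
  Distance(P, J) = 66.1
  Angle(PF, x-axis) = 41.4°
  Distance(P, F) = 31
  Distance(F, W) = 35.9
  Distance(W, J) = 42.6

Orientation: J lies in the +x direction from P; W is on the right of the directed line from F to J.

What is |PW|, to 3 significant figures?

30.4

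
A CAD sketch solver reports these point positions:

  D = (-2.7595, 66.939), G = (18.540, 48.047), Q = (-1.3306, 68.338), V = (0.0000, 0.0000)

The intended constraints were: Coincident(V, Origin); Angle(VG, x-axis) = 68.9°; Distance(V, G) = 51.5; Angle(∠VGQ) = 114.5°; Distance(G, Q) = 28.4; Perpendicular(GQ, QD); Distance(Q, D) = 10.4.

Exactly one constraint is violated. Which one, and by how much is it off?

Distance(Q, D) = 10.4 — off by 8.40.

V = (0.00, 0.00) ✓; VG at 68.90° ✓; |VG| = 51.50 ✓; ∠VGQ = 114.5° ✓; |GQ| = 28.40 ✓; ∠(GQ, QD) = 89.99° ✓; |QD| = 2.000 ✗.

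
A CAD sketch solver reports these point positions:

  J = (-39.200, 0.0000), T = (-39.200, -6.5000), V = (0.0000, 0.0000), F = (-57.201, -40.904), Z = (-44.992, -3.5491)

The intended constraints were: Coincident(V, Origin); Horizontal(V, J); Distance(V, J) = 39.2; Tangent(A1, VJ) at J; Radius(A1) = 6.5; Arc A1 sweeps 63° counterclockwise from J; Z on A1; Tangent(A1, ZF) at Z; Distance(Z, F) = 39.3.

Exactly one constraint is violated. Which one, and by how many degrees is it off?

Tangent(A1, ZF) at Z — off by 8.90°.

V = (0.00, 0.00) ✓; V.y = 0.00, J.y = 0.00 ✓; |VJ| = 39.20 ✓; ∠(TJ, JV) = 90.00° ✓; |TJ| = 6.500 ✓; bearing(T→Z) − bearing(T→J) = 63.00° ✓; |TZ| = 6.500 ✓; ∠(TZ, ZF) = 81.10° ✗; |ZF| = 39.30 ✓.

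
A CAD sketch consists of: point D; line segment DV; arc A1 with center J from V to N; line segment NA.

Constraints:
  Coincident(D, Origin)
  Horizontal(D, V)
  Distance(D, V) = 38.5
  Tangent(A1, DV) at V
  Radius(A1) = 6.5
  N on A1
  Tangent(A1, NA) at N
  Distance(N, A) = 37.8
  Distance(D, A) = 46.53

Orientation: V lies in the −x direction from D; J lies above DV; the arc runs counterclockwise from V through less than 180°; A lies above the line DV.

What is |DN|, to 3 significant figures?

32.6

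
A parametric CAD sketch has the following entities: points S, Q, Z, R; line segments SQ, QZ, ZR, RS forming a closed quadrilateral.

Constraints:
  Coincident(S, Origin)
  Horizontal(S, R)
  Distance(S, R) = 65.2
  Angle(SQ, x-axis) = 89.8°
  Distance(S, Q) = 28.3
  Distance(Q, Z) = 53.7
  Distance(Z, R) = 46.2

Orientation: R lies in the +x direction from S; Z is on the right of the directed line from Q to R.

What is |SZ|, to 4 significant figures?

30.91

Checks: |QZ| = 53.70 ✓; |ZR| = 46.20 ✓.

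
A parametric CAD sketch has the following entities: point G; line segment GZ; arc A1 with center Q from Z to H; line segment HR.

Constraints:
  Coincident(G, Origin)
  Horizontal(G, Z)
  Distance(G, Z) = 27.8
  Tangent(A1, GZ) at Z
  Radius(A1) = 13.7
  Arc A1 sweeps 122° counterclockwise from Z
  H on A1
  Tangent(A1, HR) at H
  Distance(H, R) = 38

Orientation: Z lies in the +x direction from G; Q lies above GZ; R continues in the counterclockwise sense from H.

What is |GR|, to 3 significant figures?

56.6

G is at the origin; GZ is horizontal with |GZ| = 27.8 and Z on the +x side, so Z = (27.8, 0.00). Tangency of A1 to GZ means the radius QZ is perpendicular to GZ, so Q = Z + (0, 13.7) = (27.8, 13.7). On A1, Z sits at bearing -90° from Q; a 122° counterclockwise sweep puts H at bearing 32°, so H = Q + 13.7·(cos 32°, sin 32°) = (39.4, 21.0). Since A1 is tangent to HR there, QH ⟂ HR, so HR runs along (−sin 32°, cos 32°); with |HR| = 38.0, R = (19.3, 53.2). Then |GR| = |R − G| = 56.6.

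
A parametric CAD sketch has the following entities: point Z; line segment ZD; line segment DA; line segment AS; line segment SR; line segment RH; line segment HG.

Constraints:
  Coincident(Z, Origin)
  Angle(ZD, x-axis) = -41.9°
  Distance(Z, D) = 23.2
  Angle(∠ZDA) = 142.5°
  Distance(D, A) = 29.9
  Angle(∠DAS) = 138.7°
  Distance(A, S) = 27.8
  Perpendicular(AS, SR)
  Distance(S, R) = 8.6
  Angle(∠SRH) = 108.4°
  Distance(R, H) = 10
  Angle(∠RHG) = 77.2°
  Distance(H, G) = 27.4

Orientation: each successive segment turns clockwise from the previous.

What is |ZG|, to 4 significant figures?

71.97

Z is at the origin; ZD runs at -41.9° with length 23.2, so D = (17.27, -15.49). ∠ZDA = 142.5° gives DA at -79.40° from the x-axis; with |DA| = 29.9, A = (22.77, -44.88). ∠DAS = 138.7° gives AS at -120.7° from the x-axis; with |AS| = 27.8, S = (8.575, -68.79). AS is perpendicular to SR, so SR runs at 149.3°; with |SR| = 8.6, R = (1.180, -64.40). ∠SRH = 108.4° gives RH at 77.70° from the x-axis; with |RH| = 10.0, H = (3.311, -54.63). ∠RHG = 77.2° gives HG at -25.10° from the x-axis; with |HG| = 27.4, G = (28.12, -66.25). Then |ZG| = |G − Z| = 71.97.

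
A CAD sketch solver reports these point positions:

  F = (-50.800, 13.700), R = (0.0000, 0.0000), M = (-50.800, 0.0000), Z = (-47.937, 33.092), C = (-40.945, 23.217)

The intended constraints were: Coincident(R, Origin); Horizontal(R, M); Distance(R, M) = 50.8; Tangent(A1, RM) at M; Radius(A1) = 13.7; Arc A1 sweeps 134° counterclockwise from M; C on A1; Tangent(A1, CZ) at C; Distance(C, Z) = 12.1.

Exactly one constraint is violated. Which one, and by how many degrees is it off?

Tangent(A1, CZ) at C — off by 8.70°.

R = (0.00, 0.00) ✓; R.y = 0.00, M.y = 0.00 ✓; |RM| = 50.80 ✓; ∠(FM, MR) = 90.00° ✓; |FM| = 13.70 ✓; bearing(F→C) − bearing(F→M) = 134.0° ✓; |FC| = 13.70 ✓; ∠(FC, CZ) = 98.70° ✗; |CZ| = 12.10 ✓.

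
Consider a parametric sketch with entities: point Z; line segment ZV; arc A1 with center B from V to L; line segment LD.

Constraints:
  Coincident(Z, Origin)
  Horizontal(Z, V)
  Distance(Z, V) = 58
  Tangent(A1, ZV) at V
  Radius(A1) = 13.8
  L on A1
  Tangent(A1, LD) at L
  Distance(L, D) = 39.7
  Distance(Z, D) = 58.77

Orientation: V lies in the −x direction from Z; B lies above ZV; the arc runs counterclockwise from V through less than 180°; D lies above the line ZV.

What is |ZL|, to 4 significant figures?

45.84

Checks: |ZV| = 58.00 ✓; |BL| = 13.80 ✓; ∠(BL, LD) = 90.00° ✓; |LD| = 39.70 ✓; |ZD| = 58.77 ✓.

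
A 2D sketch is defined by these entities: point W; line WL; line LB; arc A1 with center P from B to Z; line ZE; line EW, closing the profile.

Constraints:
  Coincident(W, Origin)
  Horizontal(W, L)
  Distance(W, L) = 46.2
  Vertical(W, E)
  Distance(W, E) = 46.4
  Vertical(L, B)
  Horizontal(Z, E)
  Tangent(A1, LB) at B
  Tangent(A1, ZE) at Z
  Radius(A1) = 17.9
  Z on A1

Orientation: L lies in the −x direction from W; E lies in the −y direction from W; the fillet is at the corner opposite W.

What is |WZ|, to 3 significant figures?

54.3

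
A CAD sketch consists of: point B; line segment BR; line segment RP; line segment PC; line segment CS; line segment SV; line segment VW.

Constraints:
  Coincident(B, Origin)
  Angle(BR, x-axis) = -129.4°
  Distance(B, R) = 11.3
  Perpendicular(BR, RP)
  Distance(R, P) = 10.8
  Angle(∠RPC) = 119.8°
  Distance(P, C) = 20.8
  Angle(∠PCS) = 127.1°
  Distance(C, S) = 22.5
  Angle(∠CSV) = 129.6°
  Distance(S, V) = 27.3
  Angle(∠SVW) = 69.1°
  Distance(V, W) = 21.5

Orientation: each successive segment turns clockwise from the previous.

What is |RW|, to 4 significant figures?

27.88

B is at the origin; BR runs at -129.4° with length 11.3, so R = (-7.172, -8.732). The perpendicularity gives RP at right angles to BR, so RP runs at 140.6°; with |RP| = 10.8, P = (-15.52, -1.877). ∠RPC = 119.8° gives PC at 80.40° from the x-axis; with |PC| = 20.8, C = (-12.05, 18.63). ∠PCS = 127.1° gives CS at 27.50° from the x-axis; with |CS| = 22.5, S = (7.909, 29.02). ∠CSV = 129.6° gives SV at -22.90° from the x-axis; with |SV| = 27.3, V = (33.06, 18.40). ∠SVW = 69.1° gives VW at -133.8° from the x-axis; with |VW| = 21.5, W = (18.18, 2.880). Then |RW| = |W − R| = 27.88.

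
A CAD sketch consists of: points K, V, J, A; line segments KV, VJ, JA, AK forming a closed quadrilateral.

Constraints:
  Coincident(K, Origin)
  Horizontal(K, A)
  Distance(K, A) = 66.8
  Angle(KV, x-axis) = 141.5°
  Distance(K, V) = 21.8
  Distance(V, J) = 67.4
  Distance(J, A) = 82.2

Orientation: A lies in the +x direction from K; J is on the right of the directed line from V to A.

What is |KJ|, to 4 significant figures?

51.04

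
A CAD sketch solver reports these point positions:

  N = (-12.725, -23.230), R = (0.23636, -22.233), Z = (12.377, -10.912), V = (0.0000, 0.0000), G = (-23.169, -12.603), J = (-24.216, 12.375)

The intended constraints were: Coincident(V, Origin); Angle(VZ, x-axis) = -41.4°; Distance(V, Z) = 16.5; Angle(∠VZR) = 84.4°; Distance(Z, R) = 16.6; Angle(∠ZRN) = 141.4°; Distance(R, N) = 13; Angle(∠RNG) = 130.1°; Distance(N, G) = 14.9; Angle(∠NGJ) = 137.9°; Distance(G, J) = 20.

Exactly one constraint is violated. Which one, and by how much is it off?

Distance(G, J) = 20 — off by 5.00.

V = (0.00, 0.00) ✓; VZ at -41.40° ✓; |VZ| = 16.50 ✓; ∠VZR = 84.40° ✓; |ZR| = 16.60 ✓; ∠ZRN = 141.4° ✓; |RN| = 13.00 ✓; ∠RNG = 130.1° ✓; |NG| = 14.90 ✓; ∠NGJ = 137.9° ✓; |GJ| = 25.00 ✗.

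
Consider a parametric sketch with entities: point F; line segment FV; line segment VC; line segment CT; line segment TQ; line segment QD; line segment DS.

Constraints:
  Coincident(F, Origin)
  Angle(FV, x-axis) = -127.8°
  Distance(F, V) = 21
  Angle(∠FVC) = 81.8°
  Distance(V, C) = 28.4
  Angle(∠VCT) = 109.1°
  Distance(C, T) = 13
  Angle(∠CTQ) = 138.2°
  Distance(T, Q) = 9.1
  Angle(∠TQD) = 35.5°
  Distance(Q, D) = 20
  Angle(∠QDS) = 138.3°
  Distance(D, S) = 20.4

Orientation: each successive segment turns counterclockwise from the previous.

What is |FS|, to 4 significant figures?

49.00

F is at the origin; FV runs at -127.8° with length 21.0, so V = (-12.87, -16.59). ∠FVC = 81.8° gives VC at -29.60° from the x-axis; with |VC| = 28.4, C = (11.82, -30.62). ∠VCT = 109.1° gives CT at 41.30° from the x-axis; with |CT| = 13.0, T = (21.59, -22.04). ∠CTQ = 138.2° gives TQ at 83.10° from the x-axis; with |TQ| = 9.1, Q = (22.68, -13.01). ∠TQD = 35.5° gives QD at -132.4° from the x-axis; with |QD| = 20.0, D = (9.196, -27.78). ∠QDS = 138.3° gives DS at -90.70° from the x-axis; with |DS| = 20.4, S = (8.947, -48.17). Then |FS| = |S − F| = 49.00.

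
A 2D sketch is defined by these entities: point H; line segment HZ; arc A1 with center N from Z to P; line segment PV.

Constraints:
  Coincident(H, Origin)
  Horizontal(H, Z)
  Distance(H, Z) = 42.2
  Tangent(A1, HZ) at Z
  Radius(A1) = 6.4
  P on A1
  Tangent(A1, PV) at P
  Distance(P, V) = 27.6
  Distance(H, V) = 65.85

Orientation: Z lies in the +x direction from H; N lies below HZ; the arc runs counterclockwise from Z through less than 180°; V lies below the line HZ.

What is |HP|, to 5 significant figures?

39.675

H is at the origin; H and Z share the same y with |HZ| = 42.2 and Z on the +x side, so Z = (42.200, 0.0000). A1 meets HZ tangentially, so NZ is at right angles to HZ, so N = Z + (0, -6.4) = (42.200, -6.4000). Since NP ⟂ PV (tangency), |NV| = √(6.4² + 27.6²) = 28.332 regardless of where P sits on A1. So V lies on both circle(H, 65.85) and circle(N, 28.332); the below-HZ intersection is V = (59.024, -29.197). P is the foot of the tangent from V: P = (38.042, -11.265).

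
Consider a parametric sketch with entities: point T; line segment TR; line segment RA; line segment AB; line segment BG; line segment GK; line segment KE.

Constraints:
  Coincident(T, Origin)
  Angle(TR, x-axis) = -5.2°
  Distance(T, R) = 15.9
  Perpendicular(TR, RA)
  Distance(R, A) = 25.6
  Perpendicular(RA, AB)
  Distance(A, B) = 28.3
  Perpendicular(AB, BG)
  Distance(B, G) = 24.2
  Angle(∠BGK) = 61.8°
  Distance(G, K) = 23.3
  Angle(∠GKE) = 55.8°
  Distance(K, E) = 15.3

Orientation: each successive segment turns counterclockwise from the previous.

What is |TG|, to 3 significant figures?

12.5

T is at the origin; TR runs at -5.2° with length 15.9, so R = (15.8, -1.44). TR is perpendicular to RA, so RA runs at 84.8°; with |RA| = 25.6, A = (18.2, 24.1). RA ⟂ AB, so AB runs at 175°; with |AB| = 28.3, B = (-10.0, 26.6). AB is perpendicular to BG, so BG runs at -95.2°; with |BG| = 24.2, G = (-12.2, 2.52). Then |TG| = |G − T| = 12.5.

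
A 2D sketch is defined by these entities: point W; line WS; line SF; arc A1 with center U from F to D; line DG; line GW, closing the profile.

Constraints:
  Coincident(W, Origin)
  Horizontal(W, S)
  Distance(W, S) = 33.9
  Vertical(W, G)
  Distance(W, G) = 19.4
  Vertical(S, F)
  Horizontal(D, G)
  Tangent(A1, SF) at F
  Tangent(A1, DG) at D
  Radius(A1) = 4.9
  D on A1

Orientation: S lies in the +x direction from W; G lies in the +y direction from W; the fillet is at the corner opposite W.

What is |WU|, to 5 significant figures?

32.423

W is at the origin; WS is horizontal with |WS| = 33.9 and S on the +x side, so S = (33.900, 0.0000). WG is vertical with |WG| = 19.4 and G on the +y side, so G = (0.0000, 19.400). The virtual corner opposite W is at (33.900, 19.400). A1 meets SF tangentially, so UF is at right angles to SF and tangency of A1 to DG means the radius UD is perpendicular to DG, with radius 4.9, so the center U sits 4.9 in from both sides at U = (29.000, 14.500). Then |WU| = |U − W| = 32.423.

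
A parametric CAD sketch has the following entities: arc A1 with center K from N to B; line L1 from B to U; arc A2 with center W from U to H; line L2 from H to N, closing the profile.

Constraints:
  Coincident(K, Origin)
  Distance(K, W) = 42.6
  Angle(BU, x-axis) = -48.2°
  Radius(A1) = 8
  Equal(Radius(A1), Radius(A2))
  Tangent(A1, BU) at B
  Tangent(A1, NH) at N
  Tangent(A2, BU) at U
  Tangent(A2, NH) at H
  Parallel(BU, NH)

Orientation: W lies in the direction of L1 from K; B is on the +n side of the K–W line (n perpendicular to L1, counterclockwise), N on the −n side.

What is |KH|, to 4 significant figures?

43.34

The slot axis is L1's direction at -48.2°, so u = (cos -48.2°, sin -48.2°) = (0.6665, -0.7455) and n = (−sin -48.2°, cos -48.2°) = (0.7455, 0.6665). K is at the origin and W lies 42.6 along u from K, so W = 42.6·u = (28.39, -31.76). Tangency of A1 to both parallel lines with radius 8.0 puts B and N at K ± 8.0·n: B = (5.964, 5.332), N = (-5.964, -5.332). Equal radii place U and H the same way about W: U = W + 8.0·n = (34.36, -26.43), H = W − 8.0·n = (22.43, -37.09). Then |KH| = |H − K| = 43.34.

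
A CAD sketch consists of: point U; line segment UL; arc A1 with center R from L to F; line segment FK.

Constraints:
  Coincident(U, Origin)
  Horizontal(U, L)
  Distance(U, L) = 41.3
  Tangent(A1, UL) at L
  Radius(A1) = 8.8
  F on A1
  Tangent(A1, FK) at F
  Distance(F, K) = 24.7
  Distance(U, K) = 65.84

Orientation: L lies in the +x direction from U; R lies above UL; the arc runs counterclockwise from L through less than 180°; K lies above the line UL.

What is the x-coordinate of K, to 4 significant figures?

59.94

U is at the origin; U and L share the same y with |UL| = 41.3 and L on the +x side, so L = (41.30, 0.000). A1 meets UL tangentially, so RL is at right angles to UL, so R = L + (0, 8.8) = (41.30, 8.800). Since RF ⟂ FK (tangency), |RK| = √(8.8² + 24.7²) = 26.22 regardless of where F sits on A1. So K lies on both circle(U, 65.84) and circle(R, 26.22); the above-UL intersection is K = (59.94, 27.24). F is the foot of the tangent from K: F = (49.23, 4.984).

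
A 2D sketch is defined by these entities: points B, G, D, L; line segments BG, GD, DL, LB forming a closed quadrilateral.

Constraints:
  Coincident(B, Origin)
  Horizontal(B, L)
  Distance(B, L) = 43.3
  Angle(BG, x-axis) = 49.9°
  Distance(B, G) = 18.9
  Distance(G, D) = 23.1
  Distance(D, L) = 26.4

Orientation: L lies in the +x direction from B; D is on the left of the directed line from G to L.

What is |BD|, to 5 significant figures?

41.046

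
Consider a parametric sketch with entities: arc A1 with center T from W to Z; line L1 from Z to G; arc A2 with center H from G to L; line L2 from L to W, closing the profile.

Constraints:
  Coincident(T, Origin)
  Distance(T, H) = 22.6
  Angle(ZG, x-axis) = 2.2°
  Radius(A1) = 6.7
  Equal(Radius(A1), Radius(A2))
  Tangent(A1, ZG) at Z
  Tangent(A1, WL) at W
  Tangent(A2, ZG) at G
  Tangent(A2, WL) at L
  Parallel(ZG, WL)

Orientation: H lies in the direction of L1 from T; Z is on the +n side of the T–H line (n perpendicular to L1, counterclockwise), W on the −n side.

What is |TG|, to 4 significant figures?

23.57

The slot axis is L1's direction at 2.2°, so u = (cos 2.2°, sin 2.2°) = (0.9993, 0.03839) and n = (−sin 2.2°, cos 2.2°) = (-0.03839, 0.9993). T is at the origin and H lies 22.6 along u from T, so H = 22.6·u = (22.58, 0.8676). Tangency of A1 to both parallel lines with radius 6.7 puts Z and W at T ± 6.7·n: Z = (-0.2572, 6.695), W = (0.2572, -6.695). Equal radii place G and L the same way about H: G = H + 6.7·n = (22.33, 7.563), L = H − 6.7·n = (22.84, -5.827). Then |TG| = |G − T| = 23.57.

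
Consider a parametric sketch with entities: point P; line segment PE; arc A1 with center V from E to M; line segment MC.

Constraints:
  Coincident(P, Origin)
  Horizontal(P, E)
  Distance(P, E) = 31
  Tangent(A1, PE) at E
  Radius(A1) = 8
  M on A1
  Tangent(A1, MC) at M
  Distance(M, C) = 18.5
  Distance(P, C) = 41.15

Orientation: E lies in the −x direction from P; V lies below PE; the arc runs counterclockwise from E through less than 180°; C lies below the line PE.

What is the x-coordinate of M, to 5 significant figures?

-38.182

P is at the origin; PE is horizontal with |PE| = 31.0 and E on the −x side, so E = (-31.000, 0.0000). Tangency of A1 to PE means the radius VE is perpendicular to PE, so V = E + (0, -8) = (-31.000, -8.0000). Since VM ⟂ MC (tangency), |VC| = √(8.0² + 18.5²) = 20.156 regardless of where M sits on A1. So C lies on both circle(P, 41.15) and circle(V, 20.156); the below-PE intersection is C = (-30.032, -28.132). M is the foot of the tangent from C: M = (-38.182, -11.524).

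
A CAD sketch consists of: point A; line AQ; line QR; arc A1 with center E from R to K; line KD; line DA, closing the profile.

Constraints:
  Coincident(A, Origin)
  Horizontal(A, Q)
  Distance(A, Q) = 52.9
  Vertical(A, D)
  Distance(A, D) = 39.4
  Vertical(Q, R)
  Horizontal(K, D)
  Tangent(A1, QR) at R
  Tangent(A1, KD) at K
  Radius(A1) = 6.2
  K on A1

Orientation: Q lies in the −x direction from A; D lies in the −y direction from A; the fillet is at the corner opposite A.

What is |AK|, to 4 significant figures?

61.10

A is at the origin; A and Q share the same y with |AQ| = 52.9 and Q on the −x side, so Q = (-52.90, 0.000). A and D share the same x with |AD| = 39.4 and D on the −y side, so D = (0.000, -39.40). The virtual corner opposite A is at (-52.90, -39.40). A1 meets QR tangentially, so ER is at right angles to QR and A1 meets KD tangentially, so EK is at right angles to KD, with radius 6.2, so the center E sits 6.2 in from both sides at E = (-46.70, -33.20). That places the tangent points at R = (-52.90, -33.20) on QR and K = (-46.70, -39.40) on KD. Then |AK| = |K − A| = 61.10.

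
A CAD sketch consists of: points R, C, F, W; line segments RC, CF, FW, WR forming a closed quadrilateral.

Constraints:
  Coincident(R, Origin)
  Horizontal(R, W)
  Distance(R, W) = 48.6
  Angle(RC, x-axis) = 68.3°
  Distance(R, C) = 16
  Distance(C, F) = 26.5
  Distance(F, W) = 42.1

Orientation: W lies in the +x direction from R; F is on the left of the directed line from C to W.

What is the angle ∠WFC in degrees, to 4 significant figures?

78.84°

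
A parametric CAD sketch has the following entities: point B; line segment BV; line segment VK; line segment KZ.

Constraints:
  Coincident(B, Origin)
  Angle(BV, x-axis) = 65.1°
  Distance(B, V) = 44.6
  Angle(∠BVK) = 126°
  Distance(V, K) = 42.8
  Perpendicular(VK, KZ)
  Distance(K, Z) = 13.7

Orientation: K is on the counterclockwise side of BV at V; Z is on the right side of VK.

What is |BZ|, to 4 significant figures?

85.10

∠BVK = 126.0°, so VK runs at 65.1° + (180° − 126.0°) = 119.1° from the x-axis; with |VK| = 42.8, K = V + 42.8·(cos 119.1°, sin 119.1°) = (-2.037, 77.85). The perpendicularity gives KZ at right angles to VK; with |KZ| = 13.7 on the right of VK, Z = K + 13.7·(0.8738, 0.4863) = (9.934, 84.51). Then |BZ| = |Z − B| = 85.10.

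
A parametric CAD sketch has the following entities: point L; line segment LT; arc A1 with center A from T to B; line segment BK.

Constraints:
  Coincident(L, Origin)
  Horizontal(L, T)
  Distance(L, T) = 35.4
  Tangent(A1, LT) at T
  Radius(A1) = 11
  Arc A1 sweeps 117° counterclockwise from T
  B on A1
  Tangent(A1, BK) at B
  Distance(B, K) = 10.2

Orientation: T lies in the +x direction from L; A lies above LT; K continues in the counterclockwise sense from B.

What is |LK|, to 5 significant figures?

47.698

On A1, T sits at bearing -90° from A; a 117° counterclockwise sweep puts B at bearing 27°, so B = A + 11.0·(cos 27°, sin 27°) = (45.201, 15.994). Since A1 is tangent to BK there, AB ⟂ BK, so BK runs along (−sin 27°, cos 27°); with |BK| = 10.2, K = (40.570, 25.082). Then |LK| = |K − L| = 47.698.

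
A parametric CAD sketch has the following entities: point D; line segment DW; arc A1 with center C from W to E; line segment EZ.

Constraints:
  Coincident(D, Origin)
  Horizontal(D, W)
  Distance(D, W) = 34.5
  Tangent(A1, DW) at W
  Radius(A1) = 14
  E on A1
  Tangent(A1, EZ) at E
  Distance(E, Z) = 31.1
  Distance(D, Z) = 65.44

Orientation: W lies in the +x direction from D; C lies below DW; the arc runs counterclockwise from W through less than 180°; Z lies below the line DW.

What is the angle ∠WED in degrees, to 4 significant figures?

68.24°

D is at the origin; D and W share the same y with |DW| = 34.5 and W on the +x side, so W = (34.50, 0.000). A1 meets DW tangentially, so CW is at right angles to DW, so C = W + (0, -14) = (34.50, -14.00). Since CE ⟂ EZ (tangency), |CZ| = √(14.0² + 31.1²) = 34.11 regardless of where E sits on A1. So Z lies on both circle(D, 65.44) and circle(C, 34.11); the below-DW intersection is Z = (46.69, -45.85). E is the foot of the tangent from Z: E = (24.63, -23.93).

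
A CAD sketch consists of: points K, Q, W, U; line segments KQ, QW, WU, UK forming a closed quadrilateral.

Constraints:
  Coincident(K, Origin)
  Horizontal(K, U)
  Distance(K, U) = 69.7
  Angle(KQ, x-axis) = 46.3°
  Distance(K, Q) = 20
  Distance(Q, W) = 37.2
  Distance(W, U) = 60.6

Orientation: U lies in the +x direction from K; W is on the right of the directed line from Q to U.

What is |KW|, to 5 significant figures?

26.459

K is at the origin; KU is horizontal with |KU| = 69.7 and U in +x, so U = (69.7, 0). KQ runs at 46.3° with |KQ| = 20.0, so Q = (13.818, 14.459). W is determined by |QW| = 37.2 and |WU| = 60.6 together: it lies at the intersection of circle(Q, 37.2) and circle(U, 60.6). With |QU| = 57.723, the foot of the radical line on QU is 9.0380 from Q and the perpendicular offset is √(37.2² − 9.0380²) = 36.085. Taking the right-of-QU solution: W = (13.528, -22.740).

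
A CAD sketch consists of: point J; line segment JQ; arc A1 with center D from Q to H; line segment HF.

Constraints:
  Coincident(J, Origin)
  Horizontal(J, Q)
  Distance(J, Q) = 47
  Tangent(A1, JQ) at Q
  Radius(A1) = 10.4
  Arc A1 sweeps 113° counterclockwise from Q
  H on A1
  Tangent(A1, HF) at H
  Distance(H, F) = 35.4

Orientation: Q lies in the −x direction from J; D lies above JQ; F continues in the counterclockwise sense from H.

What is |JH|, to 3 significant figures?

40.1

J is at the origin; J and Q share the same y with |JQ| = 47.0 and Q on the −x side, so Q = (-47.0, 0.00). Since A1 is tangent to JQ there, DQ ⟂ JQ, so D = Q + (0, 10.4) = (-47.0, 10.4). On A1, Q sits at bearing -90° from D; a 113° counterclockwise sweep puts H at bearing 23°, so H = D + 10.4·(cos 23°, sin 23°) = (-37.4, 14.5). Then |JH| = |H − J| = 40.1.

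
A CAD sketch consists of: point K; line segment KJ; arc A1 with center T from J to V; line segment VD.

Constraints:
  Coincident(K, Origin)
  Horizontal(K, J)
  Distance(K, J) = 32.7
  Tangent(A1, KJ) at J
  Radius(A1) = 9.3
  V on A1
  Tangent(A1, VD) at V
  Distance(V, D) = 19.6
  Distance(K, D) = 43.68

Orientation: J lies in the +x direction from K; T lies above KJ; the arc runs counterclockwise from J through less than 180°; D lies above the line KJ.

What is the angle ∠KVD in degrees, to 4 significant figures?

78.69°

Checks: |KJ| = 32.70 ✓; |TV| = 9.300 ✓; ∠(TV, VD) = 90.00° ✓; |VD| = 19.60 ✓; |KD| = 43.68 ✓.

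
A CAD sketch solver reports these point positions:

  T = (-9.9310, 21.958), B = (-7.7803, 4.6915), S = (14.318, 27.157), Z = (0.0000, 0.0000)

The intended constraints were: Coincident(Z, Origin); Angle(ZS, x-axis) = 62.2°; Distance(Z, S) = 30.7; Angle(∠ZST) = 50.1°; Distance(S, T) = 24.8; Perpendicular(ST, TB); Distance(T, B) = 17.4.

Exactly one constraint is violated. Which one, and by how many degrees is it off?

Perpendicular(ST, TB) — off by 5.00°.

Z = (0.00, 0.00) ✓; ZS at 62.20° ✓; |ZS| = 30.70 ✓; ∠ZST = 50.10° ✓; |ST| = 24.80 ✓; ∠(ST, TB) = 85.00° ✗; |TB| = 17.40 ✓.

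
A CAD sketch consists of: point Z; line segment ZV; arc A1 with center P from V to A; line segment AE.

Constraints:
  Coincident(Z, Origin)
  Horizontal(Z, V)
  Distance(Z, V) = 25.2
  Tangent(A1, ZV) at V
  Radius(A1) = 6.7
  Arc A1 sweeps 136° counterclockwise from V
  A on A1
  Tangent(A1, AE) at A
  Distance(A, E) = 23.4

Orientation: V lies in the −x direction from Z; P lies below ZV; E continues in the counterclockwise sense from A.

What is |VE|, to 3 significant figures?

30.3

Z is at the origin; Z and V share the same y with |ZV| = 25.2 and V on the −x side, so V = (-25.2, 0.00). Tangency of A1 to ZV means the radius PV is perpendicular to ZV, so P = V + (0, -6.7) = (-25.2, -6.70). On A1, V sits at bearing 90° from P; a 136° counterclockwise sweep puts A at bearing 226°, so A = P + 6.7·(cos 226°, sin 226°) = (-29.9, -11.5). Since A1 is tangent to AE there, PA ⟂ AE, so AE runs along (−sin 226°, cos 226°); with |AE| = 23.4, E = (-13.0, -27.8). Then |VE| = |E − V| = 30.3.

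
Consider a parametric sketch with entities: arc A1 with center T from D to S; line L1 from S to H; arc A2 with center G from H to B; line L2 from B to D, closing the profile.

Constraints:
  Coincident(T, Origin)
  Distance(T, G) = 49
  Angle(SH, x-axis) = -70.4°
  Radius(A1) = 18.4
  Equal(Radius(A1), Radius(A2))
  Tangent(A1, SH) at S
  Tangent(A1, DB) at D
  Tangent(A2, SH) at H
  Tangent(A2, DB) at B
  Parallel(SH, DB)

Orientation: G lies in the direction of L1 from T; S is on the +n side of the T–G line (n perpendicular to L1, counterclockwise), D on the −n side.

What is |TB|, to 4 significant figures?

52.34

Tangency of A1 to both parallel lines with radius 18.4 puts S and D at T ± 18.4·n: S = (17.33, 6.172), D = (-17.33, -6.172). Equal radii place H and B the same way about G: H = G + 18.4·n = (33.77, -39.99), B = G − 18.4·n = (-0.8967, -52.33). Then |TB| = |B − T| = 52.34.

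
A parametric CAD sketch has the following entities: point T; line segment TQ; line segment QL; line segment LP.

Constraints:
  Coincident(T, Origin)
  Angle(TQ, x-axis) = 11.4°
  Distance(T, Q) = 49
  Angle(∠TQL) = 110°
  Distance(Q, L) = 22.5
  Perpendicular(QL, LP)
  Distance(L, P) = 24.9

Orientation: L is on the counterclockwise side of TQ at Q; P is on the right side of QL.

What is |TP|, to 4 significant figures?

81.08

T is at the origin; TQ runs at 11.4° with length 49.0, so Q = 49.0·(cos 11.4°, sin 11.4°) = (48.03, 9.685). ∠TQL = 110.0°, so QL runs at 11.4° + (180° − 110.0°) = 81.40° from the x-axis; with |QL| = 22.5, L = Q + 22.5·(cos 81.40°, sin 81.40°) = (51.40, 31.93). QL ⟂ LP; with |LP| = 24.9 on the right of QL, P = L + 24.9·(0.9888, -0.1495) = (76.02, 28.21). Then |TP| = |P − T| = 81.08.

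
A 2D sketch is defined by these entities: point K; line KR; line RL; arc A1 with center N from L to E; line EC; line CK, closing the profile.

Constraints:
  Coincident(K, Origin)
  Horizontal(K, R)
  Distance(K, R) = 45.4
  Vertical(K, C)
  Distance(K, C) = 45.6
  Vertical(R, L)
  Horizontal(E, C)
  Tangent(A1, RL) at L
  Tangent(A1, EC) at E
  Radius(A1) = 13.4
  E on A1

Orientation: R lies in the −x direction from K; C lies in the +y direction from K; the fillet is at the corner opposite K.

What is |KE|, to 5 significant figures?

55.708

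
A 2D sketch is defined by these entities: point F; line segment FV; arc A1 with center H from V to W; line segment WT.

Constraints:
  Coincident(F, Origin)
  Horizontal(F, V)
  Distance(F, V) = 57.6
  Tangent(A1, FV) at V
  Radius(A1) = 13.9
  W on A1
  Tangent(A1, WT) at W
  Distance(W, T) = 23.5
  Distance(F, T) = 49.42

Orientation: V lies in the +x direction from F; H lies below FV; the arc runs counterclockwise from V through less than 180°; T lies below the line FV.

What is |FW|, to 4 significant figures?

45.39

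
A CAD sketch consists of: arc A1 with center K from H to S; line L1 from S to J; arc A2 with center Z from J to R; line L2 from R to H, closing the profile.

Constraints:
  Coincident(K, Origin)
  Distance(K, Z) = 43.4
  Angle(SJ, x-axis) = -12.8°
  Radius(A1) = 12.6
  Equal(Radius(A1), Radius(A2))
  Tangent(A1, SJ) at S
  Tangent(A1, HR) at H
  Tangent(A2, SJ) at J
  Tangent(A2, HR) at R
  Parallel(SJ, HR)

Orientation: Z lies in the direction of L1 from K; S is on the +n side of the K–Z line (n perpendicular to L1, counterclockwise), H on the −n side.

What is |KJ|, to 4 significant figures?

45.19

The slot axis is L1's direction at -12.8°, so u = (cos -12.8°, sin -12.8°) = (0.9751, -0.2215) and n = (−sin -12.8°, cos -12.8°) = (0.2215, 0.9751). K is at the origin and Z lies 43.4 along u from K, so Z = 43.4·u = (42.32, -9.615). Tangency of A1 to both parallel lines with radius 12.6 puts S and H at K ± 12.6·n: S = (2.792, 12.29), H = (-2.792, -12.29). Equal radii place J and R the same way about Z: J = Z + 12.6·n = (45.11, 2.672), R = Z − 12.6·n = (39.53, -21.90). Then |KJ| = |J − K| = 45.19.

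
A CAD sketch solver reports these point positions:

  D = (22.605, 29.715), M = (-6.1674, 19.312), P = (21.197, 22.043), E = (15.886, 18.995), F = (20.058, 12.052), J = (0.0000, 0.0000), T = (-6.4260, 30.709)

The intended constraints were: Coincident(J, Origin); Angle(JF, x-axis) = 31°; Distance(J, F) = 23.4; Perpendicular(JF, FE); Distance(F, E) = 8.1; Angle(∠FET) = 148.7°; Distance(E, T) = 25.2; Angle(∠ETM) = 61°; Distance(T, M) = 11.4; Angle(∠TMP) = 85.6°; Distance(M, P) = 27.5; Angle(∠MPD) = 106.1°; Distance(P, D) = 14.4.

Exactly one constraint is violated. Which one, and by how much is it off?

Distance(P, D) = 14.4 — off by 6.60.

J = (0.00, 0.00) ✓; JF at 31.00° ✓; |JF| = 23.40 ✓; ∠(JF, FE) = 90.00° ✓; |FE| = 8.100 ✓; ∠FET = 148.7° ✓; |ET| = 25.20 ✓; ∠ETM = 61.00° ✓; |TM| = 11.40 ✓; ∠TMP = 85.60° ✓; |MP| = 27.50 ✓; ∠MPD = 106.1° ✓; |PD| = 7.800 ✗.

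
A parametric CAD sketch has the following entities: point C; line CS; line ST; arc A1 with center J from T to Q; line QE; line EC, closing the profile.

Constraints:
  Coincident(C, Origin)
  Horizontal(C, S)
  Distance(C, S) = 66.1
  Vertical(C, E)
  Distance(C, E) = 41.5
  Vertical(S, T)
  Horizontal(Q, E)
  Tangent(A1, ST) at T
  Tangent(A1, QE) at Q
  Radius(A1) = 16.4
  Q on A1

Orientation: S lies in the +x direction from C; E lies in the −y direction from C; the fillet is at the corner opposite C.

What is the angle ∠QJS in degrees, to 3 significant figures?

147°

The virtual corner opposite C is at (66.1, -41.5). The tangent condition forces JT to be normal to ST and tangency of A1 to QE means the radius JQ is perpendicular to QE, with radius 16.4, so the center J sits 16.4 in from both sides at J = (49.7, -25.1). That places the tangent points at T = (66.1, -25.1) on ST and Q = (49.7, -41.5) on QE. Then cos ∠QJS = JQ·JS / (|JQ||JS|), giving 147°.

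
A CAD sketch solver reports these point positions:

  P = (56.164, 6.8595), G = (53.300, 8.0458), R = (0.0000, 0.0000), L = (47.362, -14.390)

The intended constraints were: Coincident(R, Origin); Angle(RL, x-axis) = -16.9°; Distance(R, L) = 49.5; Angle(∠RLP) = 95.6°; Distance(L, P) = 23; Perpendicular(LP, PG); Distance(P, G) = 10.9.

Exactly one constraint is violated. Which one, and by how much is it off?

Distance(P, G) = 10.9 — off by 7.80.

R = (0.00, 0.00) ✓; RL at -16.90° ✓; |RL| = 49.50 ✓; ∠RLP = 95.60° ✓; |LP| = 23.00 ✓; ∠(LP, PG) = 90.00° ✓; |PG| = 3.100 ✗.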